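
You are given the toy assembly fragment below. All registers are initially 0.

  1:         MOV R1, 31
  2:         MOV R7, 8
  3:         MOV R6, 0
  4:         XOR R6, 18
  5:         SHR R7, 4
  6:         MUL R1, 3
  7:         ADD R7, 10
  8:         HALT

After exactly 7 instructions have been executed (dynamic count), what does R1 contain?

after MOV R1, 31: R1=31
after MOV R7, 8: R7=8
after MOV R6, 0: R6=0
after XOR R6, 18: R6=0^18=18
after SHR R7, 4: R7=8>>4=0
after MUL R1, 3: R1=31*3=93
after ADD R7, 10: R7=0+10=10
After step 7: R1 = 93.

93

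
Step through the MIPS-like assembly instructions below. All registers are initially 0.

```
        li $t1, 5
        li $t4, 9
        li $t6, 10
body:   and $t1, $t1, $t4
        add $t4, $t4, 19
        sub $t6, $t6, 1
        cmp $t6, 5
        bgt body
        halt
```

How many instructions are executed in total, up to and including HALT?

after li $t1, 5: $t1=5
after li $t4, 9: $t4=9
after li $t6, 10: $t6=10
after and $t1, $t1, $t4: $t1=5&9=1
after add $t4, $t4, 19: $t4=9+19=28
after sub $t6, $t6, 1: $t6=10-1=9
cmp $t6, 5  (cmp 9,5)
bgt body: taken
after and $t1, $t1, $t4: $t1=1&28=0
after add $t4, $t4, 19: $t4=28+19=47
after sub $t6, $t6, 1: $t6=9-1=8
cmp $t6, 5  (cmp 8,5)
bgt body: taken
after and $t1, $t1, $t4: $t1=0&47=0
after add $t4, $t4, 19: $t4=47+19=66
after sub $t6, $t6, 1: $t6=8-1=7
cmp $t6, 5  (cmp 7,5)
bgt body: taken
after and $t1, $t1, $t4: $t1=0&66=0
after add $t4, $t4, 19: $t4=66+19=85
after sub $t6, $t6, 1: $t6=7-1=6
cmp $t6, 5  (cmp 6,5)
bgt body: taken
after and $t1, $t1, $t4: $t1=0&85=0
after add $t4, $t4, 19: $t4=85+19=104
after sub $t6, $t6, 1: $t6=6-1=5
cmp $t6, 5  (cmp 5,5)
bgt body: not taken
halt.
Total executed instructions: 29.

29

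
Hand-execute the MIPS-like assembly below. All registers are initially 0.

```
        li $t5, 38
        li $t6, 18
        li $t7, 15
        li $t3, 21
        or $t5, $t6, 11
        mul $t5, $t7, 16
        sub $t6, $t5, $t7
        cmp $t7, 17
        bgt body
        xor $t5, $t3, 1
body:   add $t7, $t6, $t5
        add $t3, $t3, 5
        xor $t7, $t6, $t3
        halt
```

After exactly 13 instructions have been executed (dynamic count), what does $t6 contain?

after li $t5, 38: $t5=38
after li $t6, 18: $t6=18
after li $t7, 15: $t7=15
after li $t3, 21: $t3=21
after or $t5, $t6, 11: $t5=18|11=27
after mul $t5, $t7, 16: $t5=15*16=240
after sub $t6, $t5, $t7: $t6=240-15=225
cmp $t7, 17  (cmp 15,17)
bgt body: not taken
after xor $t5, $t3, 1: $t5=21^1=20
after add $t7, $t6, $t5: $t7=225+20=245
after add $t3, $t3, 5: $t3=21+5=26
after xor $t7, $t6, $t3: $t7=225^26=251
After step 13: $t6 = 225.

225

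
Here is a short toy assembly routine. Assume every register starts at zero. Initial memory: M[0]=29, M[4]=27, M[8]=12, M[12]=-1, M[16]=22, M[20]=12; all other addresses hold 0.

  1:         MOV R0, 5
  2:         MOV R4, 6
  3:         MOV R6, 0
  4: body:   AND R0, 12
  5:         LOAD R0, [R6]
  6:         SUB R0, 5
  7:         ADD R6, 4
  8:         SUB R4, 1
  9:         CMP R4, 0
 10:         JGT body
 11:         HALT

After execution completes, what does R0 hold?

R0=5
R4=6
R6=0
R0=5&12=4
R0=M[0]=29
R0=29-5=24
R6=0+4=4
R4=6-1=5
CMP R4, 0  (cmp 5,0)
JGT body: taken
R0=24&12=8
R0=M[4]=27
R0=27-5=22
R6=4+4=8
R4=5-1=4
CMP R4, 0  (cmp 4,0)
JGT body: taken
R0=22&12=4
R0=M[8]=12
R0=12-5=7
R6=8+4=12
R4=4-1=3
CMP R4, 0  (cmp 3,0)
JGT body: taken
R0=7&12=4
R0=M[12]=-1
R0=(-1)-5=-6
R6=12+4=16
R4=3-1=2
CMP R4, 0  (cmp 2,0)
JGT body: taken
R0=(-6)&12=8
R0=M[16]=22
R0=22-5=17
R6=16+4=20
R4=2-1=1
CMP R4, 0  (cmp 1,0)
JGT body: taken
R0=17&12=0
R0=M[20]=12
R0=12-5=7
R6=20+4=24
R4=1-1=0
CMP R4, 0  (cmp 0,0)
JGT body: not taken
halt.

7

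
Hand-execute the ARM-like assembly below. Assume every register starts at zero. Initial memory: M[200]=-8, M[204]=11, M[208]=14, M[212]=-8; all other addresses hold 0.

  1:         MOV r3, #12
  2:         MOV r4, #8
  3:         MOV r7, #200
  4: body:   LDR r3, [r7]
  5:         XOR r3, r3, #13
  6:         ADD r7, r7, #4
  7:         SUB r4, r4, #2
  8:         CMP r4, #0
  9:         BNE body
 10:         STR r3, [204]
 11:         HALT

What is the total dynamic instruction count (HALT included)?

29

MOV r3, #12 → r3=12
MOV r4, #8 → r4=8
MOV r7, #200 → r7=200
LDR r3, [r7] → r3=M[200]=-8
XOR r3, r3, #13 → r3=(-8)^13=-11
ADD r7, r7, #4 → r7=200+4=204
SUB r4, r4, #2 → r4=8-2=6
CMP r4, #0  (cmp 6,0)
BNE body: taken
LDR r3, [r7] → r3=M[204]=11
XOR r3, r3, #13 → r3=11^13=6
ADD r7, r7, #4 → r7=204+4=208
SUB r4, r4, #2 → r4=6-2=4
CMP r4, #0  (cmp 4,0)
BNE body: taken
LDR r3, [r7] → r3=M[208]=14
XOR r3, r3, #13 → r3=14^13=3
ADD r7, r7, #4 → r7=208+4=212
SUB r4, r4, #2 → r4=4-2=2
CMP r4, #0  (cmp 2,0)
BNE body: taken
LDR r3, [r7] → r3=M[212]=-8
XOR r3, r3, #13 → r3=(-8)^13=-11
ADD r7, r7, #4 → r7=212+4=216
SUB r4, r4, #2 → r4=2-2=0
CMP r4, #0  (cmp 0,0)
BNE body: not taken
STR r3, [204] → M[204]=-11
halt.
Total executed instructions: 29.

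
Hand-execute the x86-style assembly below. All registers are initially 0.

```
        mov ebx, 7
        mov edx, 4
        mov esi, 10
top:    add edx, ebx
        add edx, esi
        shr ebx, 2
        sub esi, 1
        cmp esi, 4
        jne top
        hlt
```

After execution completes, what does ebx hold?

mov ebx, 7 → ebx=7
mov edx, 4 → edx=4
mov esi, 10 → esi=10
add edx, ebx → edx=4+7=11
add edx, esi → edx=11+10=21
shr ebx, 2 → ebx=7>>2=1
sub esi, 1 → esi=10-1=9
cmp esi, 4  (cmp 9,4)
jne top: taken
add edx, ebx → edx=21+1=22
add edx, esi → edx=22+9=31
shr ebx, 2 → ebx=1>>2=0
sub esi, 1 → esi=9-1=8
cmp esi, 4  (cmp 8,4)
jne top: taken
add edx, ebx → edx=31+0=31
add edx, esi → edx=31+8=39
shr ebx, 2 → ebx=0>>2=0
sub esi, 1 → esi=8-1=7
cmp esi, 4  (cmp 7,4)
jne top: taken
add edx, ebx → edx=39+0=39
add edx, esi → edx=39+7=46
shr ebx, 2 → ebx=0>>2=0
sub esi, 1 → esi=7-1=6
cmp esi, 4  (cmp 6,4)
jne top: taken
add edx, ebx → edx=46+0=46
add edx, esi → edx=46+6=52
shr ebx, 2 → ebx=0>>2=0
sub esi, 1 → esi=6-1=5
cmp esi, 4  (cmp 5,4)
jne top: taken
add edx, ebx → edx=52+0=52
add edx, esi → edx=52+5=57
shr ebx, 2 → ebx=0>>2=0
sub esi, 1 → esi=5-1=4
cmp esi, 4  (cmp 4,4)
jne top: not taken
halt.

0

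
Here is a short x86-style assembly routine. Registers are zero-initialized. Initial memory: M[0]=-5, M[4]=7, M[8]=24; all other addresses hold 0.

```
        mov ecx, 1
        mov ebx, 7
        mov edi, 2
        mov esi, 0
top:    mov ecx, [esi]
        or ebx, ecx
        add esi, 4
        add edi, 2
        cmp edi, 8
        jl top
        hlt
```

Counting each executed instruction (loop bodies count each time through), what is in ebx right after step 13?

-1

after mov ecx, 1: ecx=1
after mov ebx, 7: ebx=7
after mov edi, 2: edi=2
after mov esi, 0: esi=0
after mov ecx, [esi]: ecx=M[0]=-5
after or ebx, ecx: ebx=7|(-5)=-1
after add esi, 4: esi=0+4=4
after add edi, 2: edi=2+2=4
cmp edi, 8  (cmp 4,8)
jl top: taken
after mov ecx, [esi]: ecx=M[4]=7
after or ebx, ecx: ebx=(-1)|7=-1
after add esi, 4: esi=4+4=8
After step 13: ebx = -1.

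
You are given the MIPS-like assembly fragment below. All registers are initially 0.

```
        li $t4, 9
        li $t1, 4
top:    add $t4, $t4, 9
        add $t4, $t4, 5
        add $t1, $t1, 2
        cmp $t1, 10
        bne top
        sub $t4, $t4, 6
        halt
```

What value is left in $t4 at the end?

li $t4, 9 → $t4=9
li $t1, 4 → $t1=4
add $t4, $t4, 9 → $t4=9+9=18
add $t4, $t4, 5 → $t4=18+5=23
add $t1, $t1, 2 → $t1=4+2=6
cmp $t1, 10  (cmp 6,10)
bne top: taken
add $t4, $t4, 9 → $t4=23+9=32
add $t4, $t4, 5 → $t4=32+5=37
add $t1, $t1, 2 → $t1=6+2=8
cmp $t1, 10  (cmp 8,10)
bne top: taken
add $t4, $t4, 9 → $t4=37+9=46
add $t4, $t4, 5 → $t4=46+5=51
add $t1, $t1, 2 → $t1=8+2=10
cmp $t1, 10  (cmp 10,10)
bne top: not taken
sub $t4, $t4, 6 → $t4=51-6=45
halt.

45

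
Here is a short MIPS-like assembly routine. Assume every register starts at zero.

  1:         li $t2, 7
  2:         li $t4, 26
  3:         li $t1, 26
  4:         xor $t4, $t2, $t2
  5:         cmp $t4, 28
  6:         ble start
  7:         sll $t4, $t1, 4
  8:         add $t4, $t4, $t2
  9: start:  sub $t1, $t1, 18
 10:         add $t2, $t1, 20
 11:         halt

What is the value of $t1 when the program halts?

8

after li $t2, 7: $t2=7
after li $t4, 26: $t4=26
after li $t1, 26: $t1=26
after xor $t4, $t2, $t2: $t4=7^7=0
cmp $t4, 28  (cmp 0,28)
ble start: taken
after sub $t1, $t1, 18: $t1=26-18=8
after add $t2, $t1, 20: $t2=8+20=28
halt.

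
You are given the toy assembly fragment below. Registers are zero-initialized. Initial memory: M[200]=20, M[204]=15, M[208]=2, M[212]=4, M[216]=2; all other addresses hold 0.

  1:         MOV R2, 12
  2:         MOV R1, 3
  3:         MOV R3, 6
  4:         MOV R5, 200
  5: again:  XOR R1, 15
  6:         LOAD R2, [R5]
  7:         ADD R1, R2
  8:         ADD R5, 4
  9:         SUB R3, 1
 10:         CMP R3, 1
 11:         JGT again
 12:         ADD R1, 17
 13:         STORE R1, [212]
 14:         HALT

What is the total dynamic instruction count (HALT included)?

42

after MOV R2, 12: R2=12
after MOV R1, 3: R1=3
after MOV R3, 6: R3=6
after MOV R5, 200: R5=200
after XOR R1, 15: R1=3^15=12
after LOAD R2, [R5]: R2=M[200]=20
after ADD R1, R2: R1=12+20=32
after ADD R5, 4: R5=200+4=204
after SUB R3, 1: R3=6-1=5
CMP R3, 1  (cmp 5,1)
JGT again: taken
after XOR R1, 15: R1=32^15=47
after LOAD R2, [R5]: R2=M[204]=15
after ADD R1, R2: R1=47+15=62
after ADD R5, 4: R5=204+4=208
after SUB R3, 1: R3=5-1=4
CMP R3, 1  (cmp 4,1)
JGT again: taken
after XOR R1, 15: R1=62^15=49
after LOAD R2, [R5]: R2=M[208]=2
after ADD R1, R2: R1=49+2=51
after ADD R5, 4: R5=208+4=212
after SUB R3, 1: R3=4-1=3
CMP R3, 1  (cmp 3,1)
JGT again: taken
after XOR R1, 15: R1=51^15=60
after LOAD R2, [R5]: R2=M[212]=4
after ADD R1, R2: R1=60+4=64
after ADD R5, 4: R5=212+4=216
after SUB R3, 1: R3=3-1=2
CMP R3, 1  (cmp 2,1)
JGT again: taken
after XOR R1, 15: R1=64^15=79
after LOAD R2, [R5]: R2=M[216]=2
after ADD R1, R2: R1=79+2=81
after ADD R5, 4: R5=216+4=220
after SUB R3, 1: R3=2-1=1
CMP R3, 1  (cmp 1,1)
JGT again: not taken
after ADD R1, 17: R1=81+17=98
STORE R1, [212] → M[212]=98
halt.
Total executed instructions: 42.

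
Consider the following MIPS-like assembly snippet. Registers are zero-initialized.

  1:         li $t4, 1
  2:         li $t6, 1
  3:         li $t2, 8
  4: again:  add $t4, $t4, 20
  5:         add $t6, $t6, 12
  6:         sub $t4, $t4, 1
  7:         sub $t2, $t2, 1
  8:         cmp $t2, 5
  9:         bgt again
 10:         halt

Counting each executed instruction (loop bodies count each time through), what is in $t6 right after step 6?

13

after li $t4, 1: $t4=1
after li $t6, 1: $t6=1
after li $t2, 8: $t2=8
after add $t4, $t4, 20: $t4=1+20=21
after add $t6, $t6, 12: $t6=1+12=13
after sub $t4, $t4, 1: $t4=21-1=20
After step 6: $t6 = 13.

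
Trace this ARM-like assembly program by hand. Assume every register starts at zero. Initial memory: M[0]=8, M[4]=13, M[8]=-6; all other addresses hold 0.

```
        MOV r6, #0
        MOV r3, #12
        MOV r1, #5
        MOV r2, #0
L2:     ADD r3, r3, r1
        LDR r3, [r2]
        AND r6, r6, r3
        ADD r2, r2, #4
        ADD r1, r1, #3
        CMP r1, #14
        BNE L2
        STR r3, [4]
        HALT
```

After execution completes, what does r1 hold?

14

r6=0
r3=12
r1=5
r2=0
r3=12+5=17
r3=M[0]=8
r6=0&8=0
r2=0+4=4
r1=5+3=8
CMP r1, #14  (cmp 8,14)
BNE L2: taken
r3=8+8=16
r3=M[4]=13
r6=0&13=0
r2=4+4=8
r1=8+3=11
CMP r1, #14  (cmp 11,14)
BNE L2: taken
r3=13+11=24
r3=M[8]=-6
r6=0&(-6)=0
r2=8+4=12
r1=11+3=14
CMP r1, #14  (cmp 14,14)
BNE L2: not taken
STR r3, [4] → M[4]=-6
halt.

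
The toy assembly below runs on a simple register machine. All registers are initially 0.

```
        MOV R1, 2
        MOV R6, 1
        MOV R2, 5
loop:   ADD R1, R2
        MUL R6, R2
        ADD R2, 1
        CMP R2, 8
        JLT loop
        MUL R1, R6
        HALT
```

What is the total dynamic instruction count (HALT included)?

after MOV R1, 2: R1=2
after MOV R6, 1: R6=1
after MOV R2, 5: R2=5
after ADD R1, R2: R1=2+5=7
after MUL R6, R2: R6=1*5=5
after ADD R2, 1: R2=5+1=6
CMP R2, 8  (cmp 6,8)
JLT loop: taken
after ADD R1, R2: R1=7+6=13
after MUL R6, R2: R6=5*6=30
after ADD R2, 1: R2=6+1=7
CMP R2, 8  (cmp 7,8)
JLT loop: taken
after ADD R1, R2: R1=13+7=20
after MUL R6, R2: R6=30*7=210
after ADD R2, 1: R2=7+1=8
CMP R2, 8  (cmp 8,8)
JLT loop: not taken
after MUL R1, R6: R1=20*210=4200
halt.
Total executed instructions: 20.

20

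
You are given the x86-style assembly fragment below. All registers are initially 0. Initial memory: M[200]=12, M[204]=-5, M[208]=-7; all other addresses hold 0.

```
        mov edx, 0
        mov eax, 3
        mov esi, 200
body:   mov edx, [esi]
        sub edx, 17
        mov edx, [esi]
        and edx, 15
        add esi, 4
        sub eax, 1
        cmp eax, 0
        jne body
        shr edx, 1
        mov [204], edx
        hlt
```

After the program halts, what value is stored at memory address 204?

edx=0
eax=3
esi=200
edx=M[200]=12
edx=12-17=-5
edx=M[200]=12
edx=12&15=12
esi=200+4=204
eax=3-1=2
cmp eax, 0  (cmp 2,0)
jne body: taken
edx=M[204]=-5
edx=(-5)-17=-22
edx=M[204]=-5
edx=(-5)&15=11
esi=204+4=208
eax=2-1=1
cmp eax, 0  (cmp 1,0)
jne body: taken
edx=M[208]=-7
edx=(-7)-17=-24
edx=M[208]=-7
edx=(-7)&15=9
esi=208+4=212
eax=1-1=0
cmp eax, 0  (cmp 0,0)
jne body: not taken
edx=9>>1=4
mov [204], edx → M[204]=4
halt.

4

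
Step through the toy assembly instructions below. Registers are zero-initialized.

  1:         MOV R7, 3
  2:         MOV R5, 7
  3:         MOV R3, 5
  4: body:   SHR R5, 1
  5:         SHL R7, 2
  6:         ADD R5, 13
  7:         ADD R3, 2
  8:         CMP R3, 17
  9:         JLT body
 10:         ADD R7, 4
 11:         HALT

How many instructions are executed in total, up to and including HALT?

41

after MOV R7, 3: R7=3
after MOV R5, 7: R5=7
after MOV R3, 5: R3=5
after SHR R5, 1: R5=7>>1=3
after SHL R7, 2: R7=3<<2=12
after ADD R5, 13: R5=3+13=16
after ADD R3, 2: R3=5+2=7
CMP R3, 17  (cmp 7,17)
JLT body: taken
after SHR R5, 1: R5=16>>1=8
after SHL R7, 2: R7=12<<2=48
after ADD R5, 13: R5=8+13=21
after ADD R3, 2: R3=7+2=9
CMP R3, 17  (cmp 9,17)
JLT body: taken
after SHR R5, 1: R5=21>>1=10
after SHL R7, 2: R7=48<<2=192
after ADD R5, 13: R5=10+13=23
after ADD R3, 2: R3=9+2=11
CMP R3, 17  (cmp 11,17)
JLT body: taken
after SHR R5, 1: R5=23>>1=11
after SHL R7, 2: R7=192<<2=768
after ADD R5, 13: R5=11+13=24
after ADD R3, 2: R3=11+2=13
CMP R3, 17  (cmp 13,17)
JLT body: taken
after SHR R5, 1: R5=24>>1=12
after SHL R7, 2: R7=768<<2=3072
after ADD R5, 13: R5=12+13=25
after ADD R3, 2: R3=13+2=15
CMP R3, 17  (cmp 15,17)
JLT body: taken
after SHR R5, 1: R5=25>>1=12
after SHL R7, 2: R7=3072<<2=12288
after ADD R5, 13: R5=12+13=25
after ADD R3, 2: R3=15+2=17
CMP R3, 17  (cmp 17,17)
JLT body: not taken
after ADD R7, 4: R7=12288+4=12292
halt.
Total executed instructions: 41.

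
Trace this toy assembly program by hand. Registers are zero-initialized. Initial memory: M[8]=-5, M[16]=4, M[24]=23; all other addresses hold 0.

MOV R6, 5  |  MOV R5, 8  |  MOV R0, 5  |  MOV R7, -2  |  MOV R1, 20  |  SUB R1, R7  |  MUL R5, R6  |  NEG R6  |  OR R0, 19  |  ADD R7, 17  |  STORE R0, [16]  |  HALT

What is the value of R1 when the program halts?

after MOV R6, 5: R6=5
after MOV R5, 8: R5=8
after MOV R0, 5: R0=5
after MOV R7, -2: R7=-2
after MOV R1, 20: R1=20
after SUB R1, R7: R1=20-(-2)=22
after MUL R5, R6: R5=8*5=40
after NEG R6: R6=-(5)=-5
after OR R0, 19: R0=5|19=23
after ADD R7, 17: R7=(-2)+17=15
STORE R0, [16] → M[16]=23
halt.

22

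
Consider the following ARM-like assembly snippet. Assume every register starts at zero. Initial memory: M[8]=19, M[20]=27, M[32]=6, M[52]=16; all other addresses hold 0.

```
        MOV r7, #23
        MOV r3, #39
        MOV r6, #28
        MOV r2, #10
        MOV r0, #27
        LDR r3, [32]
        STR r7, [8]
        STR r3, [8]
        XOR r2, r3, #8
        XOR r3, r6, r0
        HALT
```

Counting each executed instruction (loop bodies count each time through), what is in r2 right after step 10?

14

MOV r7, #23 → r7=23
MOV r3, #39 → r3=39
MOV r6, #28 → r6=28
MOV r2, #10 → r2=10
MOV r0, #27 → r0=27
LDR r3, [32] → r3=M[32]=6
STR r7, [8] → M[8]=23
STR r3, [8] → M[8]=6
XOR r2, r3, #8 → r2=6^8=14
XOR r3, r6, r0 → r3=28^27=7
After step 10: r2 = 14.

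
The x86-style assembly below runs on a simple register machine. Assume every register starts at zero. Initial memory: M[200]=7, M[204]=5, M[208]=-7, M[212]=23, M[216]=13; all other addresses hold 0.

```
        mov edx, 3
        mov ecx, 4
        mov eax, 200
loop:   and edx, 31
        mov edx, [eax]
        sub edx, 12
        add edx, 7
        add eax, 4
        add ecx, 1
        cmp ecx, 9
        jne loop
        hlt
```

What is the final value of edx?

8

mov edx, 3 → edx=3
mov ecx, 4 → ecx=4
mov eax, 200 → eax=200
and edx, 31 → edx=3&31=3
mov edx, [eax] → edx=M[200]=7
sub edx, 12 → edx=7-12=-5
add edx, 7 → edx=(-5)+7=2
add eax, 4 → eax=200+4=204
add ecx, 1 → ecx=4+1=5
cmp ecx, 9  (cmp 5,9)
jne loop: taken
and edx, 31 → edx=2&31=2
mov edx, [eax] → edx=M[204]=5
sub edx, 12 → edx=5-12=-7
add edx, 7 → edx=(-7)+7=0
add eax, 4 → eax=204+4=208
add ecx, 1 → ecx=5+1=6
cmp ecx, 9  (cmp 6,9)
jne loop: taken
and edx, 31 → edx=0&31=0
mov edx, [eax] → edx=M[208]=-7
sub edx, 12 → edx=(-7)-12=-19
add edx, 7 → edx=(-19)+7=-12
add eax, 4 → eax=208+4=212
add ecx, 1 → ecx=6+1=7
cmp ecx, 9  (cmp 7,9)
jne loop: taken
and edx, 31 → edx=(-12)&31=20
mov edx, [eax] → edx=M[212]=23
sub edx, 12 → edx=23-12=11
add edx, 7 → edx=11+7=18
add eax, 4 → eax=212+4=216
add ecx, 1 → ecx=7+1=8
cmp ecx, 9  (cmp 8,9)
jne loop: taken
and edx, 31 → edx=18&31=18
mov edx, [eax] → edx=M[216]=13
sub edx, 12 → edx=13-12=1
add edx, 7 → edx=1+7=8
add eax, 4 → eax=216+4=220
add ecx, 1 → ecx=8+1=9
cmp ecx, 9  (cmp 9,9)
jne loop: not taken
halt.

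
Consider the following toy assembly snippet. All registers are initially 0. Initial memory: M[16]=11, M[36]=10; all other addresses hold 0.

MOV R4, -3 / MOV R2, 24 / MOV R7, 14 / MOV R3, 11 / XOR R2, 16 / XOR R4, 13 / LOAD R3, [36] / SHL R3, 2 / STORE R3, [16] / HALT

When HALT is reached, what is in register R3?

R4=-3
R2=24
R7=14
R3=11
R2=24^16=8
R4=(-3)^13=-16
R3=M[36]=10
R3=10<<2=40
STORE R3, [16] → M[16]=40
halt.

40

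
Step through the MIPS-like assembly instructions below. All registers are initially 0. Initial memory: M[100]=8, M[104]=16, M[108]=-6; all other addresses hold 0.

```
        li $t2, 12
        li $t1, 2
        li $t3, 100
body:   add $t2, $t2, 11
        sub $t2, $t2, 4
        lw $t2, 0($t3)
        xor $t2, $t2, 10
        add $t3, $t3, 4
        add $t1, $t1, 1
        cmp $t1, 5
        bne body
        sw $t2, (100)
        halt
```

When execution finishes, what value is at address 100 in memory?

-16

after li $t2, 12: $t2=12
after li $t1, 2: $t1=2
after li $t3, 100: $t3=100
after add $t2, $t2, 11: $t2=12+11=23
after sub $t2, $t2, 4: $t2=23-4=19
after lw $t2, 0($t3): $t2=M[100]=8
after xor $t2, $t2, 10: $t2=8^10=2
after add $t3, $t3, 4: $t3=100+4=104
after add $t1, $t1, 1: $t1=2+1=3
cmp $t1, 5  (cmp 3,5)
bne body: taken
after add $t2, $t2, 11: $t2=2+11=13
after sub $t2, $t2, 4: $t2=13-4=9
after lw $t2, 0($t3): $t2=M[104]=16
after xor $t2, $t2, 10: $t2=16^10=26
after add $t3, $t3, 4: $t3=104+4=108
after add $t1, $t1, 1: $t1=3+1=4
cmp $t1, 5  (cmp 4,5)
bne body: taken
after add $t2, $t2, 11: $t2=26+11=37
after sub $t2, $t2, 4: $t2=37-4=33
after lw $t2, 0($t3): $t2=M[108]=-6
after xor $t2, $t2, 10: $t2=(-6)^10=-16
after add $t3, $t3, 4: $t3=108+4=112
after add $t1, $t1, 1: $t1=4+1=5
cmp $t1, 5  (cmp 5,5)
bne body: not taken
sw $t2, (100) → M[100]=-16
halt.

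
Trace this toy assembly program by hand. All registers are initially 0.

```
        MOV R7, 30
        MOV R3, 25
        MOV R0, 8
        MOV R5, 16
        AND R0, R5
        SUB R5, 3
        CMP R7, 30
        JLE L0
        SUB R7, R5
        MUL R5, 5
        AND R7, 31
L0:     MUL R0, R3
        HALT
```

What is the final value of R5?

13

R7=30
R3=25
R0=8
R5=16
R0=8&16=0
R5=16-3=13
CMP R7, 30  (cmp 30,30)
JLE L0: taken
R0=0*25=0
halt.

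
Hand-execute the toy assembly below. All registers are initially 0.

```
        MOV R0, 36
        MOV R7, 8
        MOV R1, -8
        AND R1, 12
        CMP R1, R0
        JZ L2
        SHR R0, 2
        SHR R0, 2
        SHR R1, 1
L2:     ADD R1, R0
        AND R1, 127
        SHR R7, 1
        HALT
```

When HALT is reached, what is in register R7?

R0=36
R7=8
R1=-8
R1=(-8)&12=8
CMP R1, R0  (cmp 8,36)
JZ L2: not taken
R0=36>>2=9
R0=9>>2=2
R1=8>>1=4
R1=4+2=6
R1=6&127=6
R7=8>>1=4
halt.

4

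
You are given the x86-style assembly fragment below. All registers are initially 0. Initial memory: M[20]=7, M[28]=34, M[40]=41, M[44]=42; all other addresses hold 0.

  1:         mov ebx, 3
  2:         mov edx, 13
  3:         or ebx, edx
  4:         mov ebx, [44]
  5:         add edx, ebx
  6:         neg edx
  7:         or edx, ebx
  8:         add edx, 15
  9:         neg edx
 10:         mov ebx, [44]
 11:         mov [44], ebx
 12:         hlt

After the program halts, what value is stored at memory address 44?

42

after mov ebx, 3: ebx=3
after mov edx, 13: edx=13
after or ebx, edx: ebx=3|13=15
after mov ebx, [44]: ebx=M[44]=42
after add edx, ebx: edx=13+42=55
after neg edx: edx=-(55)=-55
after or edx, ebx: edx=(-55)|42=-21
after add edx, 15: edx=(-21)+15=-6
after neg edx: edx=-(-6)=6
after mov ebx, [44]: ebx=M[44]=42
mov [44], ebx → M[44]=42
halt.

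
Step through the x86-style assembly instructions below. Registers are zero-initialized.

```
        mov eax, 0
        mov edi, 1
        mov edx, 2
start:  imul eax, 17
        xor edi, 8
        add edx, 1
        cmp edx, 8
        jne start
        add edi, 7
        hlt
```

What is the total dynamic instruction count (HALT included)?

35

mov eax, 0 → eax=0
mov edi, 1 → edi=1
mov edx, 2 → edx=2
imul eax, 17 → eax=0*17=0
xor edi, 8 → edi=1^8=9
add edx, 1 → edx=2+1=3
cmp edx, 8  (cmp 3,8)
jne start: taken
imul eax, 17 → eax=0*17=0
xor edi, 8 → edi=9^8=1
add edx, 1 → edx=3+1=4
cmp edx, 8  (cmp 4,8)
jne start: taken
imul eax, 17 → eax=0*17=0
xor edi, 8 → edi=1^8=9
add edx, 1 → edx=4+1=5
cmp edx, 8  (cmp 5,8)
jne start: taken
imul eax, 17 → eax=0*17=0
xor edi, 8 → edi=9^8=1
add edx, 1 → edx=5+1=6
cmp edx, 8  (cmp 6,8)
jne start: taken
imul eax, 17 → eax=0*17=0
xor edi, 8 → edi=1^8=9
add edx, 1 → edx=6+1=7
cmp edx, 8  (cmp 7,8)
jne start: taken
imul eax, 17 → eax=0*17=0
xor edi, 8 → edi=9^8=1
add edx, 1 → edx=7+1=8
cmp edx, 8  (cmp 8,8)
jne start: not taken
add edi, 7 → edi=1+7=8
halt.
Total executed instructions: 35.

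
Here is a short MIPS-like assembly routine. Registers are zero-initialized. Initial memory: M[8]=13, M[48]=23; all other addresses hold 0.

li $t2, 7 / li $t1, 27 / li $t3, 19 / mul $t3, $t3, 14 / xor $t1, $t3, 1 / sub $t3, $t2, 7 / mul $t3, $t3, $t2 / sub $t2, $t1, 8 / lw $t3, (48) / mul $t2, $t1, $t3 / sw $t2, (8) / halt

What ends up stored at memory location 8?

6141

li $t2, 7 → $t2=7
li $t1, 27 → $t1=27
li $t3, 19 → $t3=19
mul $t3, $t3, 14 → $t3=19*14=266
xor $t1, $t3, 1 → $t1=266^1=267
sub $t3, $t2, 7 → $t3=7-7=0
mul $t3, $t3, $t2 → $t3=0*7=0
sub $t2, $t1, 8 → $t2=267-8=259
lw $t3, (48) → $t3=M[48]=23
mul $t2, $t1, $t3 → $t2=267*23=6141
sw $t2, (8) → M[8]=6141
halt.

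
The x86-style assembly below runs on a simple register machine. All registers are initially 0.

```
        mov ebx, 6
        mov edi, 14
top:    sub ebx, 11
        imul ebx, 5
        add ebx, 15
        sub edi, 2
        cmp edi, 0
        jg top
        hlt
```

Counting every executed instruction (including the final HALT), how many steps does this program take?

ebx=6
edi=14
ebx=6-11=-5
ebx=(-5)*5=-25
ebx=(-25)+15=-10
edi=14-2=12
cmp edi, 0  (cmp 12,0)
jg top: taken
ebx=(-10)-11=-21
ebx=(-21)*5=-105
ebx=(-105)+15=-90
edi=12-2=10
cmp edi, 0  (cmp 10,0)
jg top: taken
ebx=(-90)-11=-101
ebx=(-101)*5=-505
ebx=(-505)+15=-490
edi=10-2=8
cmp edi, 0  (cmp 8,0)
jg top: taken
ebx=(-490)-11=-501
ebx=(-501)*5=-2505
ebx=(-2505)+15=-2490
edi=8-2=6
cmp edi, 0  (cmp 6,0)
jg top: taken
ebx=(-2490)-11=-2501
ebx=(-2501)*5=-12505
ebx=(-12505)+15=-12490
edi=6-2=4
cmp edi, 0  (cmp 4,0)
jg top: taken
ebx=(-12490)-11=-12501
ebx=(-12501)*5=-62505
ebx=(-62505)+15=-62490
edi=4-2=2
cmp edi, 0  (cmp 2,0)
jg top: taken
ebx=(-62490)-11=-62501
ebx=(-62501)*5=-312505
ebx=(-312505)+15=-312490
edi=2-2=0
cmp edi, 0  (cmp 0,0)
jg top: not taken
halt.
Total executed instructions: 45.

45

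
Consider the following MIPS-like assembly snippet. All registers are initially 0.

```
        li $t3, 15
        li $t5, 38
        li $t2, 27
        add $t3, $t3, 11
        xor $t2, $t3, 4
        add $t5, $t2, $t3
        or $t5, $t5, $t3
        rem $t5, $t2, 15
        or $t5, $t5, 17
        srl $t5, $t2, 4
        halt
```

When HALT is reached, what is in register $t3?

26

$t3=15
$t5=38
$t2=27
$t3=15+11=26
$t2=26^4=30
$t5=30+26=56
$t5=56|26=58
$t5=30%15=0
$t5=0|17=17
$t5=30>>4=1
halt.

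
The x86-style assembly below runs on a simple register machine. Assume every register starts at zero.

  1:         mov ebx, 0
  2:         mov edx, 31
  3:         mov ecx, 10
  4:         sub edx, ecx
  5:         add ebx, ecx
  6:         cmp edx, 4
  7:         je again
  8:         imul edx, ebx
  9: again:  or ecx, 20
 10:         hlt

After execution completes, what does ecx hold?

30

ebx=0
edx=31
ecx=10
edx=31-10=21
ebx=0+10=10
cmp edx, 4  (cmp 21,4)
je again: not taken
edx=21*10=210
ecx=10|20=30
halt.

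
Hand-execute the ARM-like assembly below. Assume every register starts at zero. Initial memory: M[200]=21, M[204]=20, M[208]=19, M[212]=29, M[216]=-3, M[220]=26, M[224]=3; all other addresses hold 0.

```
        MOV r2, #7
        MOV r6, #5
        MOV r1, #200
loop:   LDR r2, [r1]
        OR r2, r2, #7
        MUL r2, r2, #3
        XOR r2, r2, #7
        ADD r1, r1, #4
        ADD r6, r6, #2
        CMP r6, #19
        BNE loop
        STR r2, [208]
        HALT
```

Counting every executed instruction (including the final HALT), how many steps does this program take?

r2=7
r6=5
r1=200
r2=M[200]=21
r2=21|7=23
r2=23*3=69
r2=69^7=66
r1=200+4=204
r6=5+2=7
CMP r6, #19  (cmp 7,19)
BNE loop: taken
r2=M[204]=20
r2=20|7=23
r2=23*3=69
r2=69^7=66
r1=204+4=208
r6=7+2=9
CMP r6, #19  (cmp 9,19)
BNE loop: taken
r2=M[208]=19
r2=19|7=23
r2=23*3=69
r2=69^7=66
r1=208+4=212
r6=9+2=11
CMP r6, #19  (cmp 11,19)
BNE loop: taken
r2=M[212]=29
r2=29|7=31
r2=31*3=93
r2=93^7=90
r1=212+4=216
r6=11+2=13
CMP r6, #19  (cmp 13,19)
BNE loop: taken
r2=M[216]=-3
r2=(-3)|7=-1
r2=(-1)*3=-3
r2=(-3)^7=-6
r1=216+4=220
r6=13+2=15
CMP r6, #19  (cmp 15,19)
BNE loop: taken
r2=M[220]=26
r2=26|7=31
r2=31*3=93
r2=93^7=90
r1=220+4=224
r6=15+2=17
CMP r6, #19  (cmp 17,19)
BNE loop: taken
r2=M[224]=3
r2=3|7=7
r2=7*3=21
r2=21^7=18
r1=224+4=228
r6=17+2=19
CMP r6, #19  (cmp 19,19)
BNE loop: not taken
STR r2, [208] → M[208]=18
halt.
Total executed instructions: 61.

61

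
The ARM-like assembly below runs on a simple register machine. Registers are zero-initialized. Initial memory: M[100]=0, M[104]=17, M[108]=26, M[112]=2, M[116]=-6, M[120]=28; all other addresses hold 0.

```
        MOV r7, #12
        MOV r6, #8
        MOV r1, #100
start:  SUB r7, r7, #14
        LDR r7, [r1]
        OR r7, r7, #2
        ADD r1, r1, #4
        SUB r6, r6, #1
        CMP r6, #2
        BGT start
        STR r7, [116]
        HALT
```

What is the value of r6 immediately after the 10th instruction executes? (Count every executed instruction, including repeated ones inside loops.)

MOV r7, #12 → r7=12
MOV r6, #8 → r6=8
MOV r1, #100 → r1=100
SUB r7, r7, #14 → r7=12-14=-2
LDR r7, [r1] → r7=M[100]=0
OR r7, r7, #2 → r7=0|2=2
ADD r1, r1, #4 → r1=100+4=104
SUB r6, r6, #1 → r6=8-1=7
CMP r6, #2  (cmp 7,2)
BGT start: taken
After step 10: r6 = 7.

7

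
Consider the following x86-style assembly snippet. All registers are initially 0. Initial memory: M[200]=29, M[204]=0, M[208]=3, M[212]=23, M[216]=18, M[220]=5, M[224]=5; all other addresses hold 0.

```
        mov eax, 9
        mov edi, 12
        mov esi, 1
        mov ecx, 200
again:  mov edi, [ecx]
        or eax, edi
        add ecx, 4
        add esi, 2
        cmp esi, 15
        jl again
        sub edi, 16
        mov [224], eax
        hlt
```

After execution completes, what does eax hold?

31

eax=9
edi=12
esi=1
ecx=200
edi=M[200]=29
eax=9|29=29
ecx=200+4=204
esi=1+2=3
cmp esi, 15  (cmp 3,15)
jl again: taken
edi=M[204]=0
eax=29|0=29
ecx=204+4=208
esi=3+2=5
cmp esi, 15  (cmp 5,15)
jl again: taken
edi=M[208]=3
eax=29|3=31
ecx=208+4=212
esi=5+2=7
cmp esi, 15  (cmp 7,15)
jl again: taken
edi=M[212]=23
eax=31|23=31
ecx=212+4=216
esi=7+2=9
cmp esi, 15  (cmp 9,15)
jl again: taken
edi=M[216]=18
eax=31|18=31
ecx=216+4=220
esi=9+2=11
cmp esi, 15  (cmp 11,15)
jl again: taken
edi=M[220]=5
eax=31|5=31
ecx=220+4=224
esi=11+2=13
cmp esi, 15  (cmp 13,15)
jl again: taken
edi=M[224]=5
eax=31|5=31
ecx=224+4=228
esi=13+2=15
cmp esi, 15  (cmp 15,15)
jl again: not taken
edi=5-16=-11
mov [224], eax → M[224]=31
halt.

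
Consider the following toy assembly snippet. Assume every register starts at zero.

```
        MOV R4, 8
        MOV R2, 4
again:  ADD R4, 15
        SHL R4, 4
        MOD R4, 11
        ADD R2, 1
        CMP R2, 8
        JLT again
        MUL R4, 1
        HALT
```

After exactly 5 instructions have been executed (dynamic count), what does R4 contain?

5

after MOV R4, 8: R4=8
after MOV R2, 4: R2=4
after ADD R4, 15: R4=8+15=23
after SHL R4, 4: R4=23<<4=368
after MOD R4, 11: R4=368%11=5
After step 5: R4 = 5.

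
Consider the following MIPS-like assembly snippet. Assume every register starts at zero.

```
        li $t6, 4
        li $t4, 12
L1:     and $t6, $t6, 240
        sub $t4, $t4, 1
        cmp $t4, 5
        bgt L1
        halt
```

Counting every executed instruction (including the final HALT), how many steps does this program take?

$t6=4
$t4=12
$t6=4&240=0
$t4=12-1=11
cmp $t4, 5  (cmp 11,5)
bgt L1: taken
$t6=0&240=0
$t4=11-1=10
cmp $t4, 5  (cmp 10,5)
bgt L1: taken
$t6=0&240=0
$t4=10-1=9
cmp $t4, 5  (cmp 9,5)
bgt L1: taken
$t6=0&240=0
$t4=9-1=8
cmp $t4, 5  (cmp 8,5)
bgt L1: taken
$t6=0&240=0
$t4=8-1=7
cmp $t4, 5  (cmp 7,5)
bgt L1: taken
$t6=0&240=0
$t4=7-1=6
cmp $t4, 5  (cmp 6,5)
bgt L1: taken
$t6=0&240=0
$t4=6-1=5
cmp $t4, 5  (cmp 5,5)
bgt L1: not taken
halt.
Total executed instructions: 31.

31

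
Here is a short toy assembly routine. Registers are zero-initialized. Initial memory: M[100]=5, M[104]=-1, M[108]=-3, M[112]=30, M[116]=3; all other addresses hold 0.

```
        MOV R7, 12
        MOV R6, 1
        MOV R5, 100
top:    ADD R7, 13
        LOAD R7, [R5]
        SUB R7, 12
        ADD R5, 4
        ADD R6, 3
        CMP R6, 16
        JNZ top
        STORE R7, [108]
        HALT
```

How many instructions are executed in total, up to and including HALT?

after MOV R7, 12: R7=12
after MOV R6, 1: R6=1
after MOV R5, 100: R5=100
after ADD R7, 13: R7=12+13=25
after LOAD R7, [R5]: R7=M[100]=5
after SUB R7, 12: R7=5-12=-7
after ADD R5, 4: R5=100+4=104
after ADD R6, 3: R6=1+3=4
CMP R6, 16  (cmp 4,16)
JNZ top: taken
after ADD R7, 13: R7=(-7)+13=6
after LOAD R7, [R5]: R7=M[104]=-1
after SUB R7, 12: R7=(-1)-12=-13
after ADD R5, 4: R5=104+4=108
after ADD R6, 3: R6=4+3=7
CMP R6, 16  (cmp 7,16)
JNZ top: taken
after ADD R7, 13: R7=(-13)+13=0
after LOAD R7, [R5]: R7=M[108]=-3
after SUB R7, 12: R7=(-3)-12=-15
after ADD R5, 4: R5=108+4=112
after ADD R6, 3: R6=7+3=10
CMP R6, 16  (cmp 10,16)
JNZ top: taken
after ADD R7, 13: R7=(-15)+13=-2
after LOAD R7, [R5]: R7=M[112]=30
after SUB R7, 12: R7=30-12=18
after ADD R5, 4: R5=112+4=116
after ADD R6, 3: R6=10+3=13
CMP R6, 16  (cmp 13,16)
JNZ top: taken
after ADD R7, 13: R7=18+13=31
after LOAD R7, [R5]: R7=M[116]=3
after SUB R7, 12: R7=3-12=-9
after ADD R5, 4: R5=116+4=120
after ADD R6, 3: R6=13+3=16
CMP R6, 16  (cmp 16,16)
JNZ top: not taken
STORE R7, [108] → M[108]=-9
halt.
Total executed instructions: 40.

40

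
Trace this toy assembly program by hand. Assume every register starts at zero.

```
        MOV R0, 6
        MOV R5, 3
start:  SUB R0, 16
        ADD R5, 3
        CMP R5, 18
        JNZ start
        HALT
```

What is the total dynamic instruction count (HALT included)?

23

R0=6
R5=3
R0=6-16=-10
R5=3+3=6
CMP R5, 18  (cmp 6,18)
JNZ start: taken
R0=(-10)-16=-26
R5=6+3=9
CMP R5, 18  (cmp 9,18)
JNZ start: taken
R0=(-26)-16=-42
R5=9+3=12
CMP R5, 18  (cmp 12,18)
JNZ start: taken
R0=(-42)-16=-58
R5=12+3=15
CMP R5, 18  (cmp 15,18)
JNZ start: taken
R0=(-58)-16=-74
R5=15+3=18
CMP R5, 18  (cmp 18,18)
JNZ start: not taken
halt.
Total executed instructions: 23.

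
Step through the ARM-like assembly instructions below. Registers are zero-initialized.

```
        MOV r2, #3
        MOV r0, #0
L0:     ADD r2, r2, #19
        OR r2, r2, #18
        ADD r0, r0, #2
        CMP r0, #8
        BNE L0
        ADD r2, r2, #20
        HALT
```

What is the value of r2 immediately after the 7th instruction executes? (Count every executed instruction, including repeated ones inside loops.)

22

r2=3
r0=0
r2=3+19=22
r2=22|18=22
r0=0+2=2
CMP r0, #8  (cmp 2,8)
BNE L0: taken
After step 7: r2 = 22.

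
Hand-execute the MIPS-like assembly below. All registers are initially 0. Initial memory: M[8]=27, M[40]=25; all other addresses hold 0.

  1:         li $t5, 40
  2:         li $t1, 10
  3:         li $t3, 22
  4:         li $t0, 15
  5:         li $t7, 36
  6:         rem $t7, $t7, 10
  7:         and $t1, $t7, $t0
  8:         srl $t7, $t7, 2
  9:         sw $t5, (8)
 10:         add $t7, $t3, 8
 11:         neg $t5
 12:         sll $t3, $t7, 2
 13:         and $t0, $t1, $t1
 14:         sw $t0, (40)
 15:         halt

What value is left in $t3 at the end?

120

$t5=40
$t1=10
$t3=22
$t0=15
$t7=36
$t7=36%10=6
$t1=6&15=6
$t7=6>>2=1
sw $t5, (8) → M[8]=40
$t7=22+8=30
$t5=-(40)=-40
$t3=30<<2=120
$t0=6&6=6
sw $t0, (40) → M[40]=6
halt.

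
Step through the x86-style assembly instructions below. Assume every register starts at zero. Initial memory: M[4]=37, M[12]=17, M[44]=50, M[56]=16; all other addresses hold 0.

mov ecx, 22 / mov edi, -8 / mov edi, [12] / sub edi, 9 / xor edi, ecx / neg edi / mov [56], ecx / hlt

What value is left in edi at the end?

-30

mov ecx, 22 → ecx=22
mov edi, -8 → edi=-8
mov edi, [12] → edi=M[12]=17
sub edi, 9 → edi=17-9=8
xor edi, ecx → edi=8^22=30
neg edi → edi=-(30)=-30
mov [56], ecx → M[56]=22
halt.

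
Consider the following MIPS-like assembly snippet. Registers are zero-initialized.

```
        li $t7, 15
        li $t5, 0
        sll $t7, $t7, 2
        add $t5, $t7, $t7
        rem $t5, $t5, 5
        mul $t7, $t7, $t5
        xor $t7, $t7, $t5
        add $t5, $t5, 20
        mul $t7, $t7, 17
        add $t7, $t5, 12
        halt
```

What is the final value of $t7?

$t7=15
$t5=0
$t7=15<<2=60
$t5=60+60=120
$t5=120%5=0
$t7=60*0=0
$t7=0^0=0
$t5=0+20=20
$t7=0*17=0
$t7=20+12=32
halt.

32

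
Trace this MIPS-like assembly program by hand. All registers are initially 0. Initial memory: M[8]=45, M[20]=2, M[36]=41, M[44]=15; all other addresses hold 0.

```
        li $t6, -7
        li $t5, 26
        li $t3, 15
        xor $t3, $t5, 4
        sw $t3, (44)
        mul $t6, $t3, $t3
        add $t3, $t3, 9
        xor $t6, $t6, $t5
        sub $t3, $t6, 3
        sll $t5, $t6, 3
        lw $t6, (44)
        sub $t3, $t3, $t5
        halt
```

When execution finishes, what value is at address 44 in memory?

after li $t6, -7: $t6=-7
after li $t5, 26: $t5=26
after li $t3, 15: $t3=15
after xor $t3, $t5, 4: $t3=26^4=30
sw $t3, (44) → M[44]=30
after mul $t6, $t3, $t3: $t6=30*30=900
after add $t3, $t3, 9: $t3=30+9=39
after xor $t6, $t6, $t5: $t6=900^26=926
after sub $t3, $t6, 3: $t3=926-3=923
after sll $t5, $t6, 3: $t5=926<<3=7408
after lw $t6, (44): $t6=M[44]=30
after sub $t3, $t3, $t5: $t3=923-7408=-6485
halt.

30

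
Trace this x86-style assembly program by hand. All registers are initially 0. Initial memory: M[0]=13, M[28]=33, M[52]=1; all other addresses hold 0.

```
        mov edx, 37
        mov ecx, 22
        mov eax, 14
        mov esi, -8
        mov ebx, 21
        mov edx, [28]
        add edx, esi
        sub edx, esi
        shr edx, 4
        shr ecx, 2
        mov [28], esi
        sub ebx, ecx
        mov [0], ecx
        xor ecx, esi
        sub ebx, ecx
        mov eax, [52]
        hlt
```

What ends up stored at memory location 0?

after mov edx, 37: edx=37
after mov ecx, 22: ecx=22
after mov eax, 14: eax=14
after mov esi, -8: esi=-8
after mov ebx, 21: ebx=21
after mov edx, [28]: edx=M[28]=33
after add edx, esi: edx=33+(-8)=25
after sub edx, esi: edx=25-(-8)=33
after shr edx, 4: edx=33>>4=2
after shr ecx, 2: ecx=22>>2=5
mov [28], esi → M[28]=-8
after sub ebx, ecx: ebx=21-5=16
mov [0], ecx → M[0]=5
after xor ecx, esi: ecx=5^(-8)=-3
after sub ebx, ecx: ebx=16-(-3)=19
after mov eax, [52]: eax=M[52]=1
halt.

5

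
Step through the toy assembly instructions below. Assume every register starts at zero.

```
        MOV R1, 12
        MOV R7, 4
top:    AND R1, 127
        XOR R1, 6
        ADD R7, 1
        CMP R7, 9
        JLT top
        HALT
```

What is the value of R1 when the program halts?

10

R1=12
R7=4
R1=12&127=12
R1=12^6=10
R7=4+1=5
CMP R7, 9  (cmp 5,9)
JLT top: taken
R1=10&127=10
R1=10^6=12
R7=5+1=6
CMP R7, 9  (cmp 6,9)
JLT top: taken
R1=12&127=12
R1=12^6=10
R7=6+1=7
CMP R7, 9  (cmp 7,9)
JLT top: taken
R1=10&127=10
R1=10^6=12
R7=7+1=8
CMP R7, 9  (cmp 8,9)
JLT top: taken
R1=12&127=12
R1=12^6=10
R7=8+1=9
CMP R7, 9  (cmp 9,9)
JLT top: not taken
halt.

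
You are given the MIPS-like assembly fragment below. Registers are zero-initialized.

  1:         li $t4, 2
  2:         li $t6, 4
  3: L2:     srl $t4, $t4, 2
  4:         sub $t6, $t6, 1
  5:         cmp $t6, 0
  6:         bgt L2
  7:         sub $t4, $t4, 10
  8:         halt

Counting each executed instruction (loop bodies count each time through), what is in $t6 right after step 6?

after li $t4, 2: $t4=2
after li $t6, 4: $t6=4
after srl $t4, $t4, 2: $t4=2>>2=0
after sub $t6, $t6, 1: $t6=4-1=3
cmp $t6, 0  (cmp 3,0)
bgt L2: taken
After step 6: $t6 = 3.

3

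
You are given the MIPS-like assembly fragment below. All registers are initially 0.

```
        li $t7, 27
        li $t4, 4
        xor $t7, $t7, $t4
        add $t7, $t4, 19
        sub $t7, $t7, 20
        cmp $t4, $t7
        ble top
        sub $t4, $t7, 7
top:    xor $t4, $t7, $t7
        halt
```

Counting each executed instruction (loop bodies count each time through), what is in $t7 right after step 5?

after li $t7, 27: $t7=27
after li $t4, 4: $t4=4
after xor $t7, $t7, $t4: $t7=27^4=31
after add $t7, $t4, 19: $t7=4+19=23
after sub $t7, $t7, 20: $t7=23-20=3
After step 5: $t7 = 3.

3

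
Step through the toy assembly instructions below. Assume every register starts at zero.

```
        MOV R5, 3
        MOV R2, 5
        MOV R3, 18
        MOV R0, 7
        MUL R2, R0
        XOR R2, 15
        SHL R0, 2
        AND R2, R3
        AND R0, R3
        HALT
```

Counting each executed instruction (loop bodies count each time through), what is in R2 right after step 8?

MOV R5, 3 → R5=3
MOV R2, 5 → R2=5
MOV R3, 18 → R3=18
MOV R0, 7 → R0=7
MUL R2, R0 → R2=5*7=35
XOR R2, 15 → R2=35^15=44
SHL R0, 2 → R0=7<<2=28
AND R2, R3 → R2=44&18=0
After step 8: R2 = 0.

0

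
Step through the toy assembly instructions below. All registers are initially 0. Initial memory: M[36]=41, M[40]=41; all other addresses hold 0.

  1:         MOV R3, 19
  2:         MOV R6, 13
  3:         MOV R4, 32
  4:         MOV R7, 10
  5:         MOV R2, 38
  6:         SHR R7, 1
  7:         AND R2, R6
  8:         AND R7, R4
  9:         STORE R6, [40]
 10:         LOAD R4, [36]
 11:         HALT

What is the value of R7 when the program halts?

MOV R3, 19 → R3=19
MOV R6, 13 → R6=13
MOV R4, 32 → R4=32
MOV R7, 10 → R7=10
MOV R2, 38 → R2=38
SHR R7, 1 → R7=10>>1=5
AND R2, R6 → R2=38&13=4
AND R7, R4 → R7=5&32=0
STORE R6, [40] → M[40]=13
LOAD R4, [36] → R4=M[36]=41
halt.

0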